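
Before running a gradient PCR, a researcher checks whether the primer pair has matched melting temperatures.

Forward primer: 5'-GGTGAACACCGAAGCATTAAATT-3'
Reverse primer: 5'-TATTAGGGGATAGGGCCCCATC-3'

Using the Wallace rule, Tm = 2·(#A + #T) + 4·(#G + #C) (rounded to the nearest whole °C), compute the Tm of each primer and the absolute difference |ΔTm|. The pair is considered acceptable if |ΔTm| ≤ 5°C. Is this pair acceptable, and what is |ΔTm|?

|ΔTm| = 4°C; the pair is acceptable.

Forward: A=9 T=5 G=5 C=4 → Tm = 2·14 + 4·9 = 64°C.
Reverse: A=5 T=5 G=7 C=5 → Tm = 2·10 + 4·12 = 68°C.
|ΔTm| = |64 − 68| = 4°C, ≤ 5°C.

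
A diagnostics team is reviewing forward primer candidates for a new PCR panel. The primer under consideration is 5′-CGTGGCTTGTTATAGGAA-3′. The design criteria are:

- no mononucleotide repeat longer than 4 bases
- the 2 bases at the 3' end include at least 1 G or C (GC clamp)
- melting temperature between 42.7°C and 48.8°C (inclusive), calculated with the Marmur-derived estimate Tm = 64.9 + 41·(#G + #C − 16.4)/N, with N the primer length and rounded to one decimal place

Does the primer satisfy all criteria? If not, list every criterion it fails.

Fails: GC clamp.

Base counts: A=4, T=6, G=6, C=2 (length 18).
homopolymer run: longest run = 2 ✓
GC clamp: 3' end AA has 0 G/C, need ≥1 ✗
Tm: Tm = 64.9 + 41·(8 − 16.4)/18 = 45.8°C ✓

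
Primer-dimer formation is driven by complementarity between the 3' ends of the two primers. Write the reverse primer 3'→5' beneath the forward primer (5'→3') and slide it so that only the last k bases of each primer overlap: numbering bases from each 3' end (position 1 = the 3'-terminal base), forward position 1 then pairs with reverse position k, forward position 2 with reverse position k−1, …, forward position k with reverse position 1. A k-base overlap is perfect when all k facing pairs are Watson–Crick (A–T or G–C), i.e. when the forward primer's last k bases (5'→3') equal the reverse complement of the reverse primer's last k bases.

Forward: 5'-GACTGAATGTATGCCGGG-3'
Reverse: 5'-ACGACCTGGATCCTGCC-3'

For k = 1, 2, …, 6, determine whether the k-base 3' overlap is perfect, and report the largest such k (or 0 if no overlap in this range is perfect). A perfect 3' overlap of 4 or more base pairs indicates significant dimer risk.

Last 6 bases (5'→3') — forward …GCCGGG, reverse …CCTGCC.
Reverse complement of the reverse primer's last 6 bases: GGCAGG; its first k bases are the reverse complement of the reverse primer's last k bases, so a perfect k-base overlap needs the forward primer's last k bases to equal them.
Comparing (forward last k vs required): k=1: G vs G ✓; k=2: GG vs GG ✓; k=3: GGG vs GGC ✗; k=4: CGGG vs GGCA ✗; k=5: CCGGG vs GGCAG ✗; k=6: GCCGGG vs GGCAGG ✗.
Perfect overlaps at k = 1, 2; the largest is 2.

Longest perfect overlap: 2 complementary base pairs; below the dimer-risk threshold (threshold 4).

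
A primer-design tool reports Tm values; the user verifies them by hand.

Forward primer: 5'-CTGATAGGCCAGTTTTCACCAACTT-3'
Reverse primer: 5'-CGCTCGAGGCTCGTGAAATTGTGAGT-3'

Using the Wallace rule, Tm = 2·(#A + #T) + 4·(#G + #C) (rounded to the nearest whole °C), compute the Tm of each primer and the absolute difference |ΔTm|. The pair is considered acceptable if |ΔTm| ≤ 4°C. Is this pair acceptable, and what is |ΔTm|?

Forward: A=6 T=8 G=4 C=7 → Tm = 2·14 + 4·11 = 72°C.
Reverse: A=5 T=7 G=9 C=5 → Tm = 2·12 + 4·14 = 80°C.
|ΔTm| = |72 − 80| = 8°C, > 4°C.

|ΔTm| = 8°C; the pair is not acceptable.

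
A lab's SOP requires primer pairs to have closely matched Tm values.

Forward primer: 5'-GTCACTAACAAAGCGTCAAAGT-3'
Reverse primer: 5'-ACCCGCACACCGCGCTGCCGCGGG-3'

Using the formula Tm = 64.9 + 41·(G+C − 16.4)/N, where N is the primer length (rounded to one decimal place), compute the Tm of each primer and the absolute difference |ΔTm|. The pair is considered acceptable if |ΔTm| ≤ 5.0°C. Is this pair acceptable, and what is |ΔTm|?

|ΔTm| = 20.0°C; the pair is not acceptable.

Forward: G+C = 9, N = 22 → Tm = 64.9 + 41·(9 − 16.4)/22 = 51.1°C.
Reverse: G+C = 20, N = 24 → Tm = 64.9 + 41·(20 − 16.4)/24 = 71.1°C.
|ΔTm| = |51.1 − 71.1| = 20.0°C, > 5.0°C.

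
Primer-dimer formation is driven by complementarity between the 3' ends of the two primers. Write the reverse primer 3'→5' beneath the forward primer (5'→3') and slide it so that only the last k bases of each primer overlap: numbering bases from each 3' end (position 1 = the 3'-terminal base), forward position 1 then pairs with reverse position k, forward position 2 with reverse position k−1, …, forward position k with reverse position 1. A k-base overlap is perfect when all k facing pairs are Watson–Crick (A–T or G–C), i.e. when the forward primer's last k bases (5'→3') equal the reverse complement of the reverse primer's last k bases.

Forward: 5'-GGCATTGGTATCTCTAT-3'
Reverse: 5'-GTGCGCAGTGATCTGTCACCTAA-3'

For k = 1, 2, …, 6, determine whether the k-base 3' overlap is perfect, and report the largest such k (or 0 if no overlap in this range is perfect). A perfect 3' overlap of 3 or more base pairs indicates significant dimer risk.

Last 6 bases (5'→3') — forward …CTCTAT, reverse …ACCTAA.
Reverse complement of the reverse primer's last 6 bases: TTAGGT; its first k bases are the reverse complement of the reverse primer's last k bases, so a perfect k-base overlap needs the forward primer's last k bases to equal them.
Comparing (forward last k vs required): k=1: T vs T ✓; k=2: AT vs TT ✗; k=3: TAT vs TTA ✗; k=4: CTAT vs TTAG ✗; k=5: TCTAT vs TTAGG ✗; k=6: CTCTAT vs TTAGGT ✗.
Only k = 1 is perfect, so the longest perfect 3' overlap is 1.

Longest perfect overlap: 1 complementary base pair; below the dimer-risk threshold (threshold 3).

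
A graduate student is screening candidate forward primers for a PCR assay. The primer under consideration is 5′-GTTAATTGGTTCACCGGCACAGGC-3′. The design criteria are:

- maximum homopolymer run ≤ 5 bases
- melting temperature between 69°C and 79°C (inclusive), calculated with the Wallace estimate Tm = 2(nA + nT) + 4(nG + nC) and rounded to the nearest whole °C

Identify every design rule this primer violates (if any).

Base counts: A=5, T=6, G=7, C=6 (length 24).
homopolymer run: longest run = 2 ✓
Tm: Tm = 2·11 + 4·13 = 74°C ✓

Meets all criteria.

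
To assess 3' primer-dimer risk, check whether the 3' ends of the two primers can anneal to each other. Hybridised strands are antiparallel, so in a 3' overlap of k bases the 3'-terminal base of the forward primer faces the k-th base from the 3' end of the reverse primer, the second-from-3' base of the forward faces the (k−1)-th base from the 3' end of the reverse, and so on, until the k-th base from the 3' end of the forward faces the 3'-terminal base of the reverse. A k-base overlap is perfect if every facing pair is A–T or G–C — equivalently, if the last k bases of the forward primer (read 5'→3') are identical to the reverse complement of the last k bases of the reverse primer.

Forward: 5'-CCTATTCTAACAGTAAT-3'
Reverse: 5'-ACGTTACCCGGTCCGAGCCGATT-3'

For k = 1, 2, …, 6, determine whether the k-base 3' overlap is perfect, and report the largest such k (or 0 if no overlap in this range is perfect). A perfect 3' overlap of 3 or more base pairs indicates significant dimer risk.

Last 6 bases (5'→3') — forward …AGTAAT, reverse …CCGATT.
Reverse complement of the reverse primer's last 6 bases: AATCGG; its first k bases are the reverse complement of the reverse primer's last k bases, so a perfect k-base overlap needs the forward primer's last k bases to equal them.
Comparing (forward last k vs required): k=1: T vs A ✗; k=2: AT vs AA ✗; k=3: AAT vs AAT ✓; k=4: TAAT vs AATC ✗; k=5: GTAAT vs AATCG ✗; k=6: AGTAAT vs AATCGG ✗.
Only k = 3 is perfect, so the longest perfect 3' overlap is 3.

Longest perfect overlap: 3 complementary base pairs; significant dimer risk (threshold 3).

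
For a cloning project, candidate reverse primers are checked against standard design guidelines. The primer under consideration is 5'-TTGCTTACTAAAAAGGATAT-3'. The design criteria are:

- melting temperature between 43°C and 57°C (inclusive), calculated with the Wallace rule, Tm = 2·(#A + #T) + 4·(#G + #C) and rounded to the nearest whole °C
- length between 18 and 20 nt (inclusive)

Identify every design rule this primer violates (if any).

Meets all criteria.

Base counts: A=8, T=7, G=3, C=2 (length 20).
Tm: Tm = 2·15 + 4·5 = 50°C ✓
length: length 20 ✓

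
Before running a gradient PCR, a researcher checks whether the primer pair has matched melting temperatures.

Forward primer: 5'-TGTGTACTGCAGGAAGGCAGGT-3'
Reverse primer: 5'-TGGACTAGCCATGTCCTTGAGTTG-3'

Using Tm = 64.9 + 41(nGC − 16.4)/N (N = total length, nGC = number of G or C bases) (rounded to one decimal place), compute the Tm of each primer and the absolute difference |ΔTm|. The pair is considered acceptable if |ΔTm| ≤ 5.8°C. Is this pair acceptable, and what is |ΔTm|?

|ΔTm| = 0.7°C; the pair is acceptable.

Forward: G+C = 12, N = 22 → Tm = 64.9 + 41·(12 − 16.4)/22 = 56.7°C.
Reverse: G+C = 12, N = 24 → Tm = 64.9 + 41·(12 − 16.4)/24 = 57.4°C.
|ΔTm| = |56.7 − 57.4| = 0.7°C, ≤ 5.8°C.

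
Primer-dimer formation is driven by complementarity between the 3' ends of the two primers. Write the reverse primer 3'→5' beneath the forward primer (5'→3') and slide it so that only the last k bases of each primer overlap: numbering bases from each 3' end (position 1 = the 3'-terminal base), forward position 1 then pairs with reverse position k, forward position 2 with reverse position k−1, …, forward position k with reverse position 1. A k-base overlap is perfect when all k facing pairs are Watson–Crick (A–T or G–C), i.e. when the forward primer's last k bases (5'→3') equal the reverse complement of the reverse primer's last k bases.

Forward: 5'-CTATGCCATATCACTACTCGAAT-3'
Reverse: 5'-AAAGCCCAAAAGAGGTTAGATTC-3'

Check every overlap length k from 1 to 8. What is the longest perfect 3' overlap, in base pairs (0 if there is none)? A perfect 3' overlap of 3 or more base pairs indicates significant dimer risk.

Longest perfect overlap: 4 complementary base pairs; significant dimer risk (threshold 3).

Last 8 bases (5'→3') — forward …ACTCGAAT, reverse …TTAGATTC.
Reverse complement of the reverse primer's last 8 bases: GAATCTAA; its first k bases are the reverse complement of the reverse primer's last k bases, so a perfect k-base overlap needs the forward primer's last k bases to equal them.
Comparing (forward last k vs required): k=1: T vs G ✗; k=2: AT vs GA ✗; k=3: AAT vs GAA ✗; k=4: GAAT vs GAAT ✓; k=5: CGAAT vs GAATC ✗; k=6: TCGAAT vs GAATCT ✗; k=7: CTCGAAT vs GAATCTA ✗; k=8: ACTCGAAT vs GAATCTAA ✗.
Only k = 4 is perfect, so the longest perfect 3' overlap is 4.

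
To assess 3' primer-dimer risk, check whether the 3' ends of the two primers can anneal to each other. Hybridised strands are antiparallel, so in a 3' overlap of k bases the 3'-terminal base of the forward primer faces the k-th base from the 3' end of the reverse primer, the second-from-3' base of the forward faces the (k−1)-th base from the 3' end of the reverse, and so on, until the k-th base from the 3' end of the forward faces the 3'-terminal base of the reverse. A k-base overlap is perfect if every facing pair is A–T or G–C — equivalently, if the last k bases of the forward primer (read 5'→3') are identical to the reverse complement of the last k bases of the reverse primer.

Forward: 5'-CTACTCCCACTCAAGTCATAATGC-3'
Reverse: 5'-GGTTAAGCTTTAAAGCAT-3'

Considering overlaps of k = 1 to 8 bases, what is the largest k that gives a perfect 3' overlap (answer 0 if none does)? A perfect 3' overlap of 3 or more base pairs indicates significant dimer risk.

Last 8 bases (5'→3') — forward …CATAATGC, reverse …TAAAGCAT.
Reverse complement of the reverse primer's last 8 bases: ATGCTTTA; its first k bases are the reverse complement of the reverse primer's last k bases, so a perfect k-base overlap needs the forward primer's last k bases to equal them.
Comparing (forward last k vs required): k=1: C vs A ✗; k=2: GC vs AT ✗; k=3: TGC vs ATG ✗; k=4: ATGC vs ATGC ✓; k=5: AATGC vs ATGCT ✗; k=6: TAATGC vs ATGCTT ✗; k=7: ATAATGC vs ATGCTTT ✗; k=8: CATAATGC vs ATGCTTTA ✗.
Only k = 4 is perfect, so the longest perfect 3' overlap is 4.

Longest perfect overlap: 4 complementary base pairs; significant dimer risk (threshold 3).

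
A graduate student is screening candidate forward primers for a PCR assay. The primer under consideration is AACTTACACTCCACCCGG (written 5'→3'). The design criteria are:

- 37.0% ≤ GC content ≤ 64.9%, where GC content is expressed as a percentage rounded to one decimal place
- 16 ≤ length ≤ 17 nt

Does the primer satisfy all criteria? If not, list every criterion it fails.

Base counts: A=5, T=3, G=2, C=8 (length 18).
GC content: GC 10/18 = 55.6% ✓
length: length 18, outside 16–17 ✗

Fails: length.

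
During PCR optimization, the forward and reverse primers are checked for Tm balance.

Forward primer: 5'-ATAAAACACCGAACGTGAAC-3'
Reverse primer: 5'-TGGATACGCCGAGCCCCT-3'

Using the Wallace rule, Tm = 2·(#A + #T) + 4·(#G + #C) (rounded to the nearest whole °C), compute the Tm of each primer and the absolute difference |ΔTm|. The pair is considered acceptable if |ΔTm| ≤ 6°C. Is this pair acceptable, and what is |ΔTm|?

|ΔTm| = 4°C; the pair is acceptable.

Forward: A=10 T=2 G=3 C=5 → Tm = 2·12 + 4·8 = 56°C.
Reverse: A=3 T=3 G=5 C=7 → Tm = 2·6 + 4·12 = 60°C.
|ΔTm| = |56 − 60| = 4°C, ≤ 6°C.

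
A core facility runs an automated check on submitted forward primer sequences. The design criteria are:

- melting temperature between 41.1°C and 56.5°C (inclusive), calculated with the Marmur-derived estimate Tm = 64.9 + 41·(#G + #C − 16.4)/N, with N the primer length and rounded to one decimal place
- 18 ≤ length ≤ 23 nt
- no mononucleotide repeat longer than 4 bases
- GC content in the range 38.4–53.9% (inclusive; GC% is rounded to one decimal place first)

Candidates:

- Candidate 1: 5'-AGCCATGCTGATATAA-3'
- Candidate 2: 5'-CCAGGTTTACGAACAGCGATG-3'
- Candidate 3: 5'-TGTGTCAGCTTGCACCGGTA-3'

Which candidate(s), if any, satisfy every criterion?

Candidate 1 (16 nt, A=6 T=4 G=3 C=3): Tm = 64.9 + 41·(6 − 16.4)/16 = 38.3°C, outside 41.1–56.5°C ✗; length 16, outside 18–23 ✗; longest run = 2 ✓; GC 6/16 = 37.5%, outside 38.4–53.9% ✗ — fails.
Candidate 2 (21 nt, A=6 T=4 G=6 C=5): Tm = 64.9 + 41·(11 − 16.4)/21 = 54.4°C ✓; length 21 ✓; longest run = 3 ✓; GC 11/21 = 52.4% ✓ — passes.
Candidate 3 (20 nt, A=3 T=6 G=6 C=5): Tm = 64.9 + 41·(11 − 16.4)/20 = 53.8°C ✓; length 20 ✓; longest run = 2 ✓; GC 11/20 = 55.0%, outside 38.4–53.9% ✗ — fails.

Candidate 2 only.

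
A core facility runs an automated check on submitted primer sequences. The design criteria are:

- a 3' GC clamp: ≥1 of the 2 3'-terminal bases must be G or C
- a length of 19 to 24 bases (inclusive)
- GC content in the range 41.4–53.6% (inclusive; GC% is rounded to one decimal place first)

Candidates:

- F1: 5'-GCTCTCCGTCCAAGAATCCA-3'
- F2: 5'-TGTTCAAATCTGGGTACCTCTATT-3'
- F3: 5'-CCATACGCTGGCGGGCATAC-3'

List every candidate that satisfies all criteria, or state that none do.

F1 (20 nt, A=5 T=4 G=3 C=8): 3' end CA has 1 G/C ✓; length 20 ✓; GC 11/20 = 55.0%, outside 41.4–53.6% ✗ — fails.
F2 (24 nt, A=5 T=10 G=4 C=5): 3' end TT has 0 G/C, need ≥1 ✗; length 24 ✓; GC 9/24 = 37.5%, outside 41.4–53.6% ✗ — fails.
F3 (20 nt, A=4 T=3 G=6 C=7): 3' end AC has 1 G/C ✓; length 20 ✓; GC 13/20 = 65.0%, outside 41.4–53.6% ✗ — fails.

None of the candidates satisfy all criteria.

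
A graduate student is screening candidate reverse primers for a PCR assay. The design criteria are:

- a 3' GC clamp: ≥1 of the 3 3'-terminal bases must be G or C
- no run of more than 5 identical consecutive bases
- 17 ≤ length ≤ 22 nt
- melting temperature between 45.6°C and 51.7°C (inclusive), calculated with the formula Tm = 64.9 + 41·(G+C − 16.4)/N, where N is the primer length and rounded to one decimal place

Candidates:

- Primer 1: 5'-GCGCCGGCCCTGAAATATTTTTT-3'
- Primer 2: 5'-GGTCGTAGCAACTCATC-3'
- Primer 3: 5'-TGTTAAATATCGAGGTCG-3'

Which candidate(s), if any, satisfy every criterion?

Primer 1 (23 nt, A=4 T=8 G=5 C=6): 3' end TTT has 0 G/C, need ≥1 ✗; longest run = 6, exceeds 5 ✗; length 23, outside 17–22 ✗; Tm = 64.9 + 41·(11 − 16.4)/23 = 55.3°C, outside 45.6–51.7°C ✗ — fails.
Primer 2 (17 nt, A=4 T=4 G=4 C=5): 3' end ATC has 1 G/C ✓; longest run = 2 ✓; length 17 ✓; Tm = 64.9 + 41·(9 − 16.4)/17 = 47.1°C ✓ — passes.
Primer 3 (18 nt, A=5 T=6 G=5 C=2): 3' end TCG has 2 G/C ✓; longest run = 3 ✓; length 18 ✓; Tm = 64.9 + 41·(7 − 16.4)/18 = 43.5°C, outside 45.6–51.7°C ✗ — fails.

Primer 2 only.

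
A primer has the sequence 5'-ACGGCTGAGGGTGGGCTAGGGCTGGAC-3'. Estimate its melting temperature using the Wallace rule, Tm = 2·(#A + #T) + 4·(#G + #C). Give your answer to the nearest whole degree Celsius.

Base counts: A=4, T=4, G=14, C=5 (length 27).
Tm = 2·(4+4) + 4·(14+5) = 2·8 + 4·19 = 16 + 76 = 92°C.

92°C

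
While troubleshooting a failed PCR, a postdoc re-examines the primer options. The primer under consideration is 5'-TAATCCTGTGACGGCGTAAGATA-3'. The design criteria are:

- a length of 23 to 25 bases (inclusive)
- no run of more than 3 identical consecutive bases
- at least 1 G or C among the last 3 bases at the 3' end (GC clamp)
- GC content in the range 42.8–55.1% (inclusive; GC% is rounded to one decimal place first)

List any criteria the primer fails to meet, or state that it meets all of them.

Base counts: A=7, T=6, G=6, C=4 (length 23).
length: length 23 ✓
homopolymer run: longest run = 2 ✓
GC clamp: 3' end ATA has 0 G/C, need ≥1 ✗
GC content: GC 10/23 = 43.5% ✓

Fails: GC clamp.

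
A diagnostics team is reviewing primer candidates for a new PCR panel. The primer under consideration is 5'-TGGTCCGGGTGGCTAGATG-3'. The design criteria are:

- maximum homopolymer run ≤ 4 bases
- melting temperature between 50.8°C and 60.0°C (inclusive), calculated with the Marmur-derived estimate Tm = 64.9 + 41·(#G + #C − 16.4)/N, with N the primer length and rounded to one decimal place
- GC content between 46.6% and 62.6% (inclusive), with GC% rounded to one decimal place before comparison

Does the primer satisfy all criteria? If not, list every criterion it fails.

Base counts: A=2, T=5, G=9, C=3 (length 19).
homopolymer run: longest run = 3 ✓
Tm: Tm = 64.9 + 41·(12 − 16.4)/19 = 55.4°C ✓
GC content: GC 12/19 = 63.2%, outside 46.6–62.6% ✗

Fails: GC content.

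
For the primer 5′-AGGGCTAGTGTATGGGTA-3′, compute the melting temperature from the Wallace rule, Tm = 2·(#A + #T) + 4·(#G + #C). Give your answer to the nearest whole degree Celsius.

Base counts: A=4, T=5, G=8, C=1 (length 18).
Tm = 2·(4+5) + 4·(8+1) = 2·9 + 4·9 = 18 + 36 = 54°C.

54°C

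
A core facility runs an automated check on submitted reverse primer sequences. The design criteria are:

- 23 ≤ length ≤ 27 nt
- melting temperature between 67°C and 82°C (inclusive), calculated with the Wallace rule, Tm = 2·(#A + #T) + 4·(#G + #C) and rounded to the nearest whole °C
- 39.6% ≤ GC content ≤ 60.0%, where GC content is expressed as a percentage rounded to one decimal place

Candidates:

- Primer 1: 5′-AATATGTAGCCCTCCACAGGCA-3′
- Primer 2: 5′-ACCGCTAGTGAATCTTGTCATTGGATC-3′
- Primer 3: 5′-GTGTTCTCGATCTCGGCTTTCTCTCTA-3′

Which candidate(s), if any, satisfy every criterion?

Primer 1 (22 nt, A=7 T=4 G=4 C=7): length 22, outside 23–27 ✗; Tm = 2·11 + 4·11 = 66°C, outside 67–82°C ✗; GC 11/22 = 50.0% ✓ — fails.
Primer 2 (27 nt, A=6 T=9 G=6 C=6): length 27 ✓; Tm = 2·15 + 4·12 = 78°C ✓; GC 12/27 = 44.4% ✓ — passes.
Primer 3 (27 nt, A=2 T=12 G=5 C=8): length 27 ✓; Tm = 2·14 + 4·13 = 80°C ✓; GC 13/27 = 48.1% ✓ — passes.

Primer 2 and Primer 3.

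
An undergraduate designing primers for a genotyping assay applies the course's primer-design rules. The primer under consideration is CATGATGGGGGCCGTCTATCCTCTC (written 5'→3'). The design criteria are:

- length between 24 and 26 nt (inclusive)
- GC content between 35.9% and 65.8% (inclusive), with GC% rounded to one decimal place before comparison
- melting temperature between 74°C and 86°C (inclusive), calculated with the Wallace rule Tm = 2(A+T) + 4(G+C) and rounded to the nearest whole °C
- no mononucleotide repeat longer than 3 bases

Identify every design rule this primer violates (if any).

Fails: homopolymer run.

Base counts: A=3, T=7, G=7, C=8 (length 25).
length: length 25 ✓
GC content: GC 15/25 = 60.0% ✓
Tm: Tm = 2·10 + 4·15 = 80°C ✓
homopolymer run: longest run = 5, exceeds 3 ✗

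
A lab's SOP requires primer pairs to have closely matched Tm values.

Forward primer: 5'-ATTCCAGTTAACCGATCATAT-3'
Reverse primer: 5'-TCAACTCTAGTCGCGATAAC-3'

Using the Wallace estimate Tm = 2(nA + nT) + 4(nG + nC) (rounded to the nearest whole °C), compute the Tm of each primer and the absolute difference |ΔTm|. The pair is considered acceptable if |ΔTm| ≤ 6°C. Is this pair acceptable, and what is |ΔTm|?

|ΔTm| = 2°C; the pair is acceptable.

Forward: A=7 T=7 G=2 C=5 → Tm = 2·14 + 4·7 = 56°C.
Reverse: A=6 T=5 G=3 C=6 → Tm = 2·11 + 4·9 = 58°C.
|ΔTm| = |56 − 58| = 2°C, ≤ 6°C.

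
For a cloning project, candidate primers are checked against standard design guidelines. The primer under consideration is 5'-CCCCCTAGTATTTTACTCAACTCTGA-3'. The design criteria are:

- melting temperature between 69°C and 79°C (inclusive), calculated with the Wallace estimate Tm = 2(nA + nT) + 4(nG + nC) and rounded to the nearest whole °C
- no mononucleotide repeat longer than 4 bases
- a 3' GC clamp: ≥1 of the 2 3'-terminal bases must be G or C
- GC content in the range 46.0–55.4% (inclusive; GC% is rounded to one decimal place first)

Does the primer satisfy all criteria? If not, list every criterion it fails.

Base counts: A=6, T=9, G=2, C=9 (length 26).
Tm: Tm = 2·15 + 4·11 = 74°C ✓
homopolymer run: longest run = 5, exceeds 4 ✗
GC clamp: 3' end GA has 1 G/C ✓
GC content: GC 11/26 = 42.3%, outside 46.0–55.4% ✗

Fails: homopolymer run, GC content.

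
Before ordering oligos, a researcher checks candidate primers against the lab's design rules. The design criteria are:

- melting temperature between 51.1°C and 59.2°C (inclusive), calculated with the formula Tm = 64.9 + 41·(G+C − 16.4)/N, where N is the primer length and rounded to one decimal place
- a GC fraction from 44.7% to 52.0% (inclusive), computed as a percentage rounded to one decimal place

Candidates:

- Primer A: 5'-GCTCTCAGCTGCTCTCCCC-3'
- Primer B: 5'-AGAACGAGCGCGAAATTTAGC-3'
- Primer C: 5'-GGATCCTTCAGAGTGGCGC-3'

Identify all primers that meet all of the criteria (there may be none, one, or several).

Primer B only.

Primer A (19 nt, A=1 T=5 G=3 C=10): Tm = 64.9 + 41·(13 − 16.4)/19 = 57.6°C ✓; GC 13/19 = 68.4%, outside 44.7–52.0% ✗ — fails.
Primer B (21 nt, A=8 T=3 G=6 C=4): Tm = 64.9 + 41·(10 − 16.4)/21 = 52.4°C ✓; GC 10/21 = 47.6% ✓ — passes.
Primer C (19 nt, A=3 T=4 G=7 C=5): Tm = 64.9 + 41·(12 − 16.4)/19 = 55.4°C ✓; GC 12/19 = 63.2%, outside 44.7–52.0% ✗ — fails.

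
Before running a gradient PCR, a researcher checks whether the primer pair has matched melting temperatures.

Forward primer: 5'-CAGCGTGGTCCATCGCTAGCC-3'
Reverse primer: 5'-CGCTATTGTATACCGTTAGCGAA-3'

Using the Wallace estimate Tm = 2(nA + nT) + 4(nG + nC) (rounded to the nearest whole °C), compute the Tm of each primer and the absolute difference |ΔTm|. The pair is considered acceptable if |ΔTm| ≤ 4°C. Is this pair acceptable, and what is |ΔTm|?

Forward: A=3 T=4 G=6 C=8 → Tm = 2·7 + 4·14 = 70°C.
Reverse: A=6 T=7 G=5 C=5 → Tm = 2·13 + 4·10 = 66°C.
|ΔTm| = |70 − 66| = 4°C, ≤ 4°C.

|ΔTm| = 4°C; the pair is acceptable.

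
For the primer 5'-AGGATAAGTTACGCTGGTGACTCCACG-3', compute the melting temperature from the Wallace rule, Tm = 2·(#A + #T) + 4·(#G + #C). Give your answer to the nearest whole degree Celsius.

Base counts: A=7, T=6, G=8, C=6 (length 27).
Tm = 2·(7+6) + 4·(8+6) = 2·13 + 4·14 = 26 + 56 = 82°C.

82°C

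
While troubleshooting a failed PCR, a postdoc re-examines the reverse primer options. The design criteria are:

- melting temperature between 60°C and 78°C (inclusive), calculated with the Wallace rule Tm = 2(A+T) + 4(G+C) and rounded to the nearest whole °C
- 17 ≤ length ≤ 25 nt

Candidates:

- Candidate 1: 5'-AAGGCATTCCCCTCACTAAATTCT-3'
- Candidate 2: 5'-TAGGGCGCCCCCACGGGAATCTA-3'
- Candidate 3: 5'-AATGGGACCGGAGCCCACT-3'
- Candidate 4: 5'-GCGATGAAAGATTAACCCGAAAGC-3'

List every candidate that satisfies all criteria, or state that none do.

Candidate 1 (24 nt, A=7 T=7 G=2 C=8): Tm = 2·14 + 4·10 = 68°C ✓; length 24 ✓ — passes.
Candidate 2 (23 nt, A=5 T=3 G=7 C=8): Tm = 2·8 + 4·15 = 76°C ✓; length 23 ✓ — passes.
Candidate 3 (19 nt, A=5 T=2 G=6 C=6): Tm = 2·7 + 4·12 = 62°C ✓; length 19 ✓ — passes.
Candidate 4 (24 nt, A=10 T=3 G=6 C=5): Tm = 2·13 + 4·11 = 70°C ✓; length 24 ✓ — passes.

Candidate 1, Candidate 2, Candidate 3 and Candidate 4.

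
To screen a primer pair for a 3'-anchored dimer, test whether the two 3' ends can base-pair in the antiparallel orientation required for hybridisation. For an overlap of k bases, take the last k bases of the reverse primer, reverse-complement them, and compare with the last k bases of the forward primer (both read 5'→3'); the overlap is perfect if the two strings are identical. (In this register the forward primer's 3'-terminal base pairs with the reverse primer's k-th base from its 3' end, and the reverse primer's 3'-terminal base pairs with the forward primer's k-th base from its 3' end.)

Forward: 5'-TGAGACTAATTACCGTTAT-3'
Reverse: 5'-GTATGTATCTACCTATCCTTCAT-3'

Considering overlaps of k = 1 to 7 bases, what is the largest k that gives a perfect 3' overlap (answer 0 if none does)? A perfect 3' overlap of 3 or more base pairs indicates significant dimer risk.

Longest perfect overlap: 2 complementary base pairs; below the dimer-risk threshold (threshold 3).

Last 7 bases (5'→3') — forward …CCGTTAT, reverse …CCTTCAT.
Reverse complement of the reverse primer's last 7 bases: ATGAAGG; its first k bases are the reverse complement of the reverse primer's last k bases, so a perfect k-base overlap needs the forward primer's last k bases to equal them.
Comparing (forward last k vs required): k=1: T vs A ✗; k=2: AT vs AT ✓; k=3: TAT vs ATG ✗; k=4: TTAT vs ATGA ✗; k=5: GTTAT vs ATGAA ✗; k=6: CGTTAT vs ATGAAG ✗; k=7: CCGTTAT vs ATGAAGG ✗.
Only k = 2 is perfect, so the longest perfect 3' overlap is 2.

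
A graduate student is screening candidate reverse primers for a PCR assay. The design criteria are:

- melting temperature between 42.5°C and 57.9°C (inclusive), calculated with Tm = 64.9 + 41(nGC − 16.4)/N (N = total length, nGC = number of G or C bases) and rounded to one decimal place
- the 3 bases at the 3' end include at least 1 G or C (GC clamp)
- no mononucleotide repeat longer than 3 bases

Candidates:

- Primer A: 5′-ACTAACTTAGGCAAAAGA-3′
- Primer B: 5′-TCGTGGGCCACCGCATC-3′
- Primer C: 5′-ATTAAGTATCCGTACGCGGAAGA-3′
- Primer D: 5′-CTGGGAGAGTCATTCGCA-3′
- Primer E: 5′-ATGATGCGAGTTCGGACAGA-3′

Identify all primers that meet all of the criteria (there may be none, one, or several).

Primer B, Primer C, Primer D and Primer E.

Primer A (18 nt, A=9 T=3 G=3 C=3): Tm = 64.9 + 41·(6 − 16.4)/18 = 41.2°C, outside 42.5–57.9°C ✗; 3' end AGA has 1 G/C ✓; longest run = 4, exceeds 3 ✗ — fails.
Primer B (17 nt, A=2 T=3 G=5 C=7): Tm = 64.9 + 41·(12 − 16.4)/17 = 54.3°C ✓; 3' end ATC has 1 G/C ✓; longest run = 3 ✓ — passes.
Primer C (23 nt, A=8 T=5 G=6 C=4): Tm = 64.9 + 41·(10 − 16.4)/23 = 53.5°C ✓; 3' end AGA has 1 G/C ✓; longest run = 2 ✓ — passes.
Primer D (18 nt, A=4 T=4 G=6 C=4): Tm = 64.9 + 41·(10 − 16.4)/18 = 50.3°C ✓; 3' end GCA has 2 G/C ✓; longest run = 3 ✓ — passes.
Primer E (20 nt, A=6 T=4 G=7 C=3): Tm = 64.9 + 41·(10 − 16.4)/20 = 51.8°C ✓; 3' end AGA has 1 G/C ✓; longest run = 2 ✓ — passes.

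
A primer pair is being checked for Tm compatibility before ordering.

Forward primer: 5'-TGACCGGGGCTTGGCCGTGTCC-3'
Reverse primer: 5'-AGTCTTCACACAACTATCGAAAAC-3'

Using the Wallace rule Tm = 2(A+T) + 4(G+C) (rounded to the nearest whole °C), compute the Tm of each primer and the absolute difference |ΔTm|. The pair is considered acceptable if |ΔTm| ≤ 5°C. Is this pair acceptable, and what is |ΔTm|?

|ΔTm| = 10°C; the pair is not acceptable.

Forward: A=1 T=5 G=9 C=7 → Tm = 2·6 + 4·16 = 76°C.
Reverse: A=10 T=5 G=2 C=7 → Tm = 2·15 + 4·9 = 66°C.
|ΔTm| = |76 − 66| = 10°C, > 5°C.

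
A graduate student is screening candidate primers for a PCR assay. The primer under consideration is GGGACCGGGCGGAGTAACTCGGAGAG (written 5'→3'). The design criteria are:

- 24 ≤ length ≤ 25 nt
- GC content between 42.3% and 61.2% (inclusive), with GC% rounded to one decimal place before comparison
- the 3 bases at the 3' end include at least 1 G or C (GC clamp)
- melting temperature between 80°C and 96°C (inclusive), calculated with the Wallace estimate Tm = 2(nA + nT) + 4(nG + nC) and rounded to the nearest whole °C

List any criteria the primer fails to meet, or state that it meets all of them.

Base counts: A=6, T=2, G=13, C=5 (length 26).
length: length 26, outside 24–25 ✗
GC content: GC 18/26 = 69.2%, outside 42.3–61.2% ✗
GC clamp: 3' end GAG has 2 G/C ✓
Tm: Tm = 2·8 + 4·18 = 88°C ✓

Fails: length, GC content.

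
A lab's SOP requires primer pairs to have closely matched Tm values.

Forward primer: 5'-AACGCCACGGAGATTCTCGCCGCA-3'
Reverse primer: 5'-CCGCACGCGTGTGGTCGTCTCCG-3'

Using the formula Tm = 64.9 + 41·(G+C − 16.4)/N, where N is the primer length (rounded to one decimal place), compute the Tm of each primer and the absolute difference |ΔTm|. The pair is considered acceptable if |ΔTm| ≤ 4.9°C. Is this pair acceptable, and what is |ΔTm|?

|ΔTm| = 3.5°C; the pair is acceptable.

Forward: G+C = 15, N = 24 → Tm = 64.9 + 41·(15 − 16.4)/24 = 62.5°C.
Reverse: G+C = 17, N = 23 → Tm = 64.9 + 41·(17 − 16.4)/23 = 66.0°C.
|ΔTm| = |62.5 − 66.0| = 3.5°C, ≤ 4.9°C.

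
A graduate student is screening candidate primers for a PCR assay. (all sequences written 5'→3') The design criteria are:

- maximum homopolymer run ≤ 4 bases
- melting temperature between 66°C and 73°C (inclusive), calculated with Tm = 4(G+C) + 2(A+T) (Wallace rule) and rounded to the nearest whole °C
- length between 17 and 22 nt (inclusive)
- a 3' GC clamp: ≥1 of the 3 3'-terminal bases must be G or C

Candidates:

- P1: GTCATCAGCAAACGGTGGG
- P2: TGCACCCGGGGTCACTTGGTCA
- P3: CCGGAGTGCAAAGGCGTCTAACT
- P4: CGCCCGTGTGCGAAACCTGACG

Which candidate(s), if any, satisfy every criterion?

P2 only.

P1 (19 nt, A=5 T=3 G=7 C=4): longest run = 3 ✓; Tm = 2·8 + 4·11 = 60°C, outside 66–73°C ✗; length 19 ✓; 3' end GGG has 3 G/C ✓ — fails.
P2 (22 nt, A=3 T=5 G=7 C=7): longest run = 4 ✓; Tm = 2·8 + 4·14 = 72°C ✓; length 22 ✓; 3' end TCA has 1 G/C ✓ — passes.
P3 (23 nt, A=6 T=4 G=7 C=6): longest run = 3 ✓; Tm = 2·10 + 4·13 = 72°C ✓; length 23, outside 17–22 ✗; 3' end ACT has 1 G/C ✓ — fails.
P4 (22 nt, A=4 T=3 G=7 C=8): longest run = 3 ✓; Tm = 2·7 + 4·15 = 74°C, outside 66–73°C ✗; length 22 ✓; 3' end ACG has 2 G/C ✓ — fails.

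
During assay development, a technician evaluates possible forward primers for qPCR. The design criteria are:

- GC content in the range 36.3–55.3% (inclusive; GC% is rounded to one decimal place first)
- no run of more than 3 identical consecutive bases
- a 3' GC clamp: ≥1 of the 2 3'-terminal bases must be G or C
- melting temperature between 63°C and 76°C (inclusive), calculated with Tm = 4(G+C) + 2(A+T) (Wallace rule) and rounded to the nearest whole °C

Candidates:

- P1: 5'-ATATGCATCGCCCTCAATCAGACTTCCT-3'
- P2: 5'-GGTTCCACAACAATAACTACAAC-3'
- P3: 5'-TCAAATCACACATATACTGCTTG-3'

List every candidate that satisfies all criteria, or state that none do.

P2 only.

P1 (28 nt, A=7 T=8 G=3 C=10): GC 13/28 = 46.4% ✓; longest run = 3 ✓; 3' end CT has 1 G/C ✓; Tm = 2·15 + 4·13 = 82°C, outside 63–76°C ✗ — fails.
P2 (23 nt, A=10 T=4 G=2 C=7): GC 9/23 = 39.1% ✓; longest run = 2 ✓; 3' end AC has 1 G/C ✓; Tm = 2·14 + 4·9 = 64°C ✓ — passes.
P3 (23 nt, A=8 T=7 G=2 C=6): GC 8/23 = 34.8%, outside 36.3–55.3% ✗; longest run = 3 ✓; 3' end TG has 1 G/C ✓; Tm = 2·15 + 4·8 = 62°C, outside 63–76°C ✗ — fails.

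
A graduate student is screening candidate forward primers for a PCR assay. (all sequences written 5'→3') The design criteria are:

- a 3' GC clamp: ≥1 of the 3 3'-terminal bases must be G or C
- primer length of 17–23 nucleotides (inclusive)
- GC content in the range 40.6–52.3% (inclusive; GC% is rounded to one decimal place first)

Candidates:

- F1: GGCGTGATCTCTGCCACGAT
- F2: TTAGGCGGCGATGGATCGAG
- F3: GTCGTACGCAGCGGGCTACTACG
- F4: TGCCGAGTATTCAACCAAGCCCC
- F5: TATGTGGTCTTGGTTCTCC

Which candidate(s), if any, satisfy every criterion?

F5 only.

F1 (20 nt, A=3 T=5 G=6 C=6): 3' end GAT has 1 G/C ✓; length 20 ✓; GC 12/20 = 60.0%, outside 40.6–52.3% ✗ — fails.
F2 (20 nt, A=4 T=4 G=9 C=3): 3' end GAG has 2 G/C ✓; length 20 ✓; GC 12/20 = 60.0%, outside 40.6–52.3% ✗ — fails.
F3 (23 nt, A=4 T=4 G=8 C=7): 3' end ACG has 2 G/C ✓; length 23 ✓; GC 15/23 = 65.2%, outside 40.6–52.3% ✗ — fails.
F4 (23 nt, A=6 T=4 G=4 C=9): 3' end CCC has 3 G/C ✓; length 23 ✓; GC 13/23 = 56.5%, outside 40.6–52.3% ✗ — fails.
F5 (19 nt, A=1 T=9 G=5 C=4): 3' end TCC has 2 G/C ✓; length 19 ✓; GC 9/19 = 47.4% ✓ — passes.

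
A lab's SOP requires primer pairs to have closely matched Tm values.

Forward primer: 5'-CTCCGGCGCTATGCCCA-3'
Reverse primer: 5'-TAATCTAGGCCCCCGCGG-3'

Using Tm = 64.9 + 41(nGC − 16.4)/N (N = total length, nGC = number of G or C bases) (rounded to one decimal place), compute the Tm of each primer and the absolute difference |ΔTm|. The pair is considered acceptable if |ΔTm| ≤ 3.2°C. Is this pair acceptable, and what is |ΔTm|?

Forward: G+C = 12, N = 17 → Tm = 64.9 + 41·(12 − 16.4)/17 = 54.3°C.
Reverse: G+C = 12, N = 18 → Tm = 64.9 + 41·(12 − 16.4)/18 = 54.9°C.
|ΔTm| = |54.3 − 54.9| = 0.6°C, ≤ 3.2°C.

|ΔTm| = 0.6°C; the pair is acceptable.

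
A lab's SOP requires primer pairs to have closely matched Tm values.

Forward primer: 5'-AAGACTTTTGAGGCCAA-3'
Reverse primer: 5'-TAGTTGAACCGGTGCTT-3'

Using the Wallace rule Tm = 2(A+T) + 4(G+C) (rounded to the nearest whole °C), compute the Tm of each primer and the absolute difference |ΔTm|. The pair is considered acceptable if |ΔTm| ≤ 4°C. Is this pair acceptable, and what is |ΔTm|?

|ΔTm| = 2°C; the pair is acceptable.

Forward: A=6 T=4 G=4 C=3 → Tm = 2·10 + 4·7 = 48°C.
Reverse: A=3 T=6 G=5 C=3 → Tm = 2·9 + 4·8 = 50°C.
|ΔTm| = |48 − 50| = 2°C, ≤ 4°C.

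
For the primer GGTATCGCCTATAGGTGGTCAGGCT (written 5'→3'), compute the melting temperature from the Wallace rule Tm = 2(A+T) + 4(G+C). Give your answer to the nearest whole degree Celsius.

78°C

Base counts: A=4, T=7, G=9, C=5 (length 25).
Tm = 2·(4+7) + 4·(9+5) = 2·11 + 4·14 = 22 + 56 = 78°C.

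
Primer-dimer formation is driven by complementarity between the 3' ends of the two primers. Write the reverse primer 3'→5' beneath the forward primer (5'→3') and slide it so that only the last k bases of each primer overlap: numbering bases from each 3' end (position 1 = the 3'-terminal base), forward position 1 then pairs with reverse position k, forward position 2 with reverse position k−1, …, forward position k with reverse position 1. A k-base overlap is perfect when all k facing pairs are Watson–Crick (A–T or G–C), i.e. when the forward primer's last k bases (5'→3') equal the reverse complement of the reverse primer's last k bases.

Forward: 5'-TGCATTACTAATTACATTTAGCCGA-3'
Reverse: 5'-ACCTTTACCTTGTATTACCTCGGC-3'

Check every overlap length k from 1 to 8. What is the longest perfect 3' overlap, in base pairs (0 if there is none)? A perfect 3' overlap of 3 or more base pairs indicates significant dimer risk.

Last 8 bases (5'→3') — forward …TTAGCCGA, reverse …ACCTCGGC.
Reverse complement of the reverse primer's last 8 bases: GCCGAGGT; its first k bases are the reverse complement of the reverse primer's last k bases, so a perfect k-base overlap needs the forward primer's last k bases to equal them.
Comparing (forward last k vs required): k=1: A vs G ✗; k=2: GA vs GC ✗; k=3: CGA vs GCC ✗; k=4: CCGA vs GCCG ✗; k=5: GCCGA vs GCCGA ✓; k=6: AGCCGA vs GCCGAG ✗; k=7: TAGCCGA vs GCCGAGG ✗; k=8: TTAGCCGA vs GCCGAGGT ✗.
Only k = 5 is perfect, so the longest perfect 3' overlap is 5.

Longest perfect overlap: 5 complementary base pairs; significant dimer risk (threshold 3).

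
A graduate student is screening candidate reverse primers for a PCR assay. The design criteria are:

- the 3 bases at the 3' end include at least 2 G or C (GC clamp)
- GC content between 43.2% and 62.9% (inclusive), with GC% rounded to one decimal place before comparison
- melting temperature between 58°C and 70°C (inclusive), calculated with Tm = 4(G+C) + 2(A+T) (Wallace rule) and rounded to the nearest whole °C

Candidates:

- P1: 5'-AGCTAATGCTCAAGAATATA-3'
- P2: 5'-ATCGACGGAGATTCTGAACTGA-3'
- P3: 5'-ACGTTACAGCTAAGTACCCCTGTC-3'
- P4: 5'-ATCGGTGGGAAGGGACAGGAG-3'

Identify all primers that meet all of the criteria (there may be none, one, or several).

P1 (20 nt, A=9 T=5 G=3 C=3): 3' end ATA has 0 G/C, need ≥2 ✗; GC 6/20 = 30.0%, outside 43.2–62.9% ✗; Tm = 2·14 + 4·6 = 52°C, outside 58–70°C ✗ — fails.
P2 (22 nt, A=7 T=5 G=6 C=4): 3' end TGA has 1 G/C, need ≥2 ✗; GC 10/22 = 45.5% ✓; Tm = 2·12 + 4·10 = 64°C ✓ — fails.
P3 (24 nt, A=6 T=6 G=4 C=8): 3' end GTC has 2 G/C ✓; GC 12/24 = 50.0% ✓; Tm = 2·12 + 4·12 = 72°C, outside 58–70°C ✗ — fails.
P4 (21 nt, A=6 T=2 G=11 C=2): 3' end GAG has 2 G/C ✓; GC 13/21 = 61.9% ✓; Tm = 2·8 + 4·13 = 68°C ✓ — passes.

P4 only.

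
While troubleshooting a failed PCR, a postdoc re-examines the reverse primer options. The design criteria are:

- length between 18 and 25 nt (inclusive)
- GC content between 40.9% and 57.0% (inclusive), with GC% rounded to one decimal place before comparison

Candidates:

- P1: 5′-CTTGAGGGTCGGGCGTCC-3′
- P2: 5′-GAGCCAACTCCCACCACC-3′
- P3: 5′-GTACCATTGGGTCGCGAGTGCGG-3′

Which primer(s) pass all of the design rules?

P1 (18 nt, A=1 T=4 G=8 C=5): length 18 ✓; GC 13/18 = 72.2%, outside 40.9–57.0% ✗ — fails.
P2 (18 nt, A=5 T=1 G=2 C=10): length 18 ✓; GC 12/18 = 66.7%, outside 40.9–57.0% ✗ — fails.
P3 (23 nt, A=3 T=5 G=10 C=5): length 23 ✓; GC 15/23 = 65.2%, outside 40.9–57.0% ✗ — fails.

None of the candidates satisfy all criteria.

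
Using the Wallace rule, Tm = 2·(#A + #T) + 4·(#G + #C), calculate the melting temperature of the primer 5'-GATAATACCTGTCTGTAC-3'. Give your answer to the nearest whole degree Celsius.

50°C

Base counts: A=5, T=6, G=3, C=4 (length 18).
Tm = 2·(5+6) + 4·(3+4) = 2·11 + 4·7 = 22 + 28 = 50°C.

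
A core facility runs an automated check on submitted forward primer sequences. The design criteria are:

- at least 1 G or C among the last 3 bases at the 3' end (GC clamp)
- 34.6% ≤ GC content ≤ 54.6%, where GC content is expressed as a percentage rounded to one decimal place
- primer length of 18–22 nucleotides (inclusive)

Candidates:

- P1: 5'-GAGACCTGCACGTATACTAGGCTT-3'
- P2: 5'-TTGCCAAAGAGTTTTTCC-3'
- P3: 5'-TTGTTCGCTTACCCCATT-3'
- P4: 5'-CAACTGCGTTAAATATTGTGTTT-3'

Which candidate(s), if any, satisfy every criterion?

P1 (24 nt, A=6 T=6 G=6 C=6): 3' end CTT has 1 G/C ✓; GC 12/24 = 50.0% ✓; length 24, outside 18–22 ✗ — fails.
P2 (18 nt, A=4 T=7 G=3 C=4): 3' end TCC has 2 G/C ✓; GC 7/18 = 38.9% ✓; length 18 ✓ — passes.
P3 (18 nt, A=2 T=8 G=2 C=6): 3' end ATT has 0 G/C, need ≥1 ✗; GC 8/18 = 44.4% ✓; length 18 ✓ — fails.
P4 (23 nt, A=6 T=10 G=4 C=3): 3' end TTT has 0 G/C, need ≥1 ✗; GC 7/23 = 30.4%, outside 34.6–54.6% ✗; length 23, outside 18–22 ✗ — fails.

P2 only.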